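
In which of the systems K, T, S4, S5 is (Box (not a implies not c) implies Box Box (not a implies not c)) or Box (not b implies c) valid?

S4-tableau for the negation not ((Box (not a implies not c) implies Box Box (not a implies not c)) or Box (not b implies c)):
1. not ((Box (not a implies not c) implies Box Box (not a implies not c)) or Box (not b implies c)), w0
2. not (Box (not a implies not c) implies Box Box (not a implies not c)), w0   [neg-or-rule on 1]
3. not Box (not b implies c), w0   [neg-or-rule on 1]
4. Box (not a implies not c), w0   [neg-implies-rule on 2]
5. not Box Box (not a implies not c), w0   [neg-implies-rule on 2]
6. not a implies not c, w0   [Box-rule on 4 via w0Rw0]
7. not c, w0   [implies-rule on 6 (branches; this branch)]
8. not (not b implies c), w1   [neg-Box-rule on 3: fresh world w1, w0Rw1]
9. not b, w1   [neg-implies-rule on 8]
10. not c, w1   [neg-implies-rule on 8]
11. not a implies not c, w1   [Box-rule on 4 via w0Rw1]
12. not Box (not a implies not c), w2   [neg-Box-rule on 5: fresh world w2, w0Rw2]
13. not a implies not c, w2   [Box-rule on 4 via w0Rw2]
14. not c, w2   [implies-rule on 13 (branches; this branch)]
15. not (not a implies not c), w3   [neg-Box-rule on 12: fresh world w3, w2Rw3]
16. not a, w3   [neg-implies-rule on 15]
17. c, w3   [neg-implies-rule on 15]
18. not a implies not c, w3   [Box-rule on 4 via w0Rw3]
19. not c, w3   [implies-rule on 18 (branches; this branch)]
Accessibility: w0Rw0, w0Rw1, w0Rw2, w0Rw3, w1Rw1, w2Rw2, w2Rw3, w3Rw3
Branch closes: c and not c both at w3.
Every branch closes (one shown): valid in S4, hence also in S5 (every theorem of S4 is a theorem of S5).
T-tableau for the negation not ((Box (not a implies not c) implies Box Box (not a implies not c)) or Box (not b implies c)):
1. not ((Box (not a implies not c) implies Box Box (not a implies not c)) or Box (not b implies c)), w0
2. not (Box (not a implies not c) implies Box Box (not a implies not c)), w0   [neg-or-rule on 1]
3. not Box (not b implies c), w0   [neg-or-rule on 1]
4. Box (not a implies not c), w0   [neg-implies-rule on 2]
5. not Box Box (not a implies not c), w0   [neg-implies-rule on 2]
6. not a implies not c, w0   [Box-rule on 4 via w0Rw0]
7. not c, w0   [implies-rule on 6 (branches; this branch)]
8. not (not b implies c), w1   [neg-Box-rule on 3: fresh world w1, w0Rw1]
9. not b, w1   [neg-implies-rule on 8]
10. not c, w1   [neg-implies-rule on 8]
11. not a implies not c, w1   [Box-rule on 4 via w0Rw1]
12. not Box (not a implies not c), w2   [neg-Box-rule on 5: fresh world w2, w0Rw2]
13. not a implies not c, w2   [Box-rule on 4 via w0Rw2]
14. not c, w2   [implies-rule on 13 (branches; this branch)]
15. not (not a implies not c), w3   [neg-Box-rule on 12: fresh world w3, w2Rw3]
16. not a, w3   [neg-implies-rule on 15]
17. c, w3   [neg-implies-rule on 15]
Accessibility: w0Rw0, w0Rw1, w0Rw2, w1Rw1, w2Rw2, w2Rw3, w3Rw3
Complete open branch: countermodel on a T-frame, so not valid in T, nor in K (the same frame is also a K-frame).

S4, S5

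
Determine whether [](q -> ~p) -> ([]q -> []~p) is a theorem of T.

Tableau for the negation ~([](q -> ~p) -> ([]q -> []~p)):
1. ~([](q -> ~p) -> ([]q -> []~p)), u
2. [](q -> ~p), u
3. ~([]q -> []~p), u
4. []q, u
5. ~[]~p, u
6. q -> ~p, u
7. q, u
8. ~p, u
9. p, v
10. q -> ~p, v
11. q, v
12. ~p, v
Accessibility: uRu, uRv, vRv
Branch closes: p and ~p both at v.
All branches of the negation close; one closing branch shown above.

Valid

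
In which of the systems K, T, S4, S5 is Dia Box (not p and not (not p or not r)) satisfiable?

T-tableau for the formula:
1. Dia Box (not p and not (not p or not r)), w0
2. Box (not p and not (not p or not r)), w1
3. not p and not (not p or not r), w1
4. not p, w1
5. not (not p or not r), w1
6. p, w1
7. r, w1
Accessibility: w0Rw0, w0Rw1, w1Rw1
Branch closes: p and not p both at w1.
Every branch closes (one shown): unsatisfiable in T, hence also in S4, S5 (every S4/S5-frame is a T-frame).
K-tableau for the formula:
1. Dia Box (not p and not (not p or not r)), w0
2. Box (not p and not (not p or not r)), w1
Accessibility: w0Rw1
Complete open branch: satisfiable in K.

K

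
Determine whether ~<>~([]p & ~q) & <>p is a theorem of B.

Tableau for the negation ~(~<>~([]p & ~q) & <>p):
1. ~(~<>~([]p & ~q) & <>p), 0
2. ~<>p, 0
3. ~p, 0
Accessibility: 0R0
The negation has an open branch (countermodel exists).

Invalid (countermodel exists)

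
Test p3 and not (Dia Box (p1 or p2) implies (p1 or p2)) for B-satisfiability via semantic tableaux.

No, unsatisfiable

1. p3 and not (Dia Box (p1 or p2) implies (p1 or p2)), w0
2. p3, w0
3. not (Dia Box (p1 or p2) implies (p1 or p2)), w0
4. Dia Box (p1 or p2), w0
5. not (p1 or p2), w0
6. not p1, w0
7. not p2, w0
8. Box (p1 or p2), w1
9. p1 or p2, w0
10. p1 or p2, w1
11. p2, w0
Accessibility: w0Rw0, w0Rw1, w1Rw0, w1Rw1
Branch closes: p2 and not p2 both at w0.
Every branch closes; the branch above is one of them.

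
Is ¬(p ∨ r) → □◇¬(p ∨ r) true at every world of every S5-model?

Valid

Tableau for the negation ¬(¬(p ∨ r) → □◇¬(p ∨ r)):
1. ¬(¬(p ∨ r) → □◇¬(p ∨ r)), w0
2. ¬(p ∨ r), w0   [¬→-rule on 1]
3. ¬□◇¬(p ∨ r), w0   [¬→-rule on 1]
4. ¬p, w0   [¬∨-rule on 2]
5. ¬r, w0   [¬∨-rule on 2]
6. ¬◇¬(p ∨ r), w1   [¬□-rule on 3: fresh world w1, w0Rw1]
7. p ∨ r, w0   [¬◇-rule on 6 via w1Rw0]
8. p ∨ r, w1   [¬◇-rule on 6 via w1Rw1]
9. r, w0   [∨-rule on 7 (branches; this branch)]
Accessibility: w0Rw0, w0Rw1, w1Rw0, w1Rw1
Branch closes: r and ¬r both at w0.
All branches of the negation close; one closing branch shown above.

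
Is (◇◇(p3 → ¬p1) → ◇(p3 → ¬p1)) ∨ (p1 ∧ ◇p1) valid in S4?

Tableau for the negation ¬((◇◇(p3 → ¬p1) → ◇(p3 → ¬p1)) ∨ (p1 ∧ ◇p1)):
1. ¬((◇◇(p3 → ¬p1) → ◇(p3 → ¬p1)) ∨ (p1 ∧ ◇p1)), u
2. ¬(◇◇(p3 → ¬p1) → ◇(p3 → ¬p1)), u   [¬∨-rule on 1]
3. ¬(p1 ∧ ◇p1), u   [¬∨-rule on 1]
4. ◇◇(p3 → ¬p1), u   [¬→-rule on 2]
5. ¬◇(p3 → ¬p1), u   [¬→-rule on 2]
6. ¬(p3 → ¬p1), u   [¬◇-rule on 5 via uRu]
7. p3, u   [¬→-rule on 6]
8. p1, u   [¬→-rule on 6]
9. ¬◇p1, u   [¬∧-rule on 3 (branches; this branch)]
10. ¬p1, u   [¬◇-rule on 9 via uRu]
Accessibility: uRu
Branch closes: p1 and ¬p1 both at u.
All branches of the negation close; one closing branch shown above.

Valid in S4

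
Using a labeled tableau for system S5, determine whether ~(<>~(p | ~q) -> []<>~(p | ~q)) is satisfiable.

1. ~(<>~(p | ~q) -> []<>~(p | ~q)), 0
2. <>~(p | ~q), 0
3. ~[]<>~(p | ~q), 0
4. ~(p | ~q), 1
5. ~p, 1
6. q, 1
7. ~<>~(p | ~q), 2
8. p | ~q, 0
9. p | ~q, 1
10. p | ~q, 2
11. ~q, 0
12. ~q, 1
Accessibility: 0R0, 0R1, 0R2, 1R0, 1R1, 1R2, 2R0, 2R1, 2R2
Branch closes: q and ~q both at 1.
Every branch closes; the branch above is one of them.

No, unsatisfiable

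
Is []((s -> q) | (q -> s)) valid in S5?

Valid

Tableau for the negation ~[]((s -> q) | (q -> s)):
1. ~[]((s -> q) | (q -> s)), w0
2. ~((s -> q) | (q -> s)), w1
3. ~(s -> q), w1
4. ~(q -> s), w1
5. s, w1
6. ~q, w1
7. q, w1
8. ~s, w1
Accessibility: w0Rw0, w0Rw1, w1Rw0, w1Rw1
Branch closes: q and ~q both at w1.
All branches of the negation close; one closing branch shown above.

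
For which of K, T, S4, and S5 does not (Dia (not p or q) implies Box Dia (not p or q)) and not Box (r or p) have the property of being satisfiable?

S4-tableau for the formula:
1. not (Dia (not p or q) implies Box Dia (not p or q)) and not Box (r or p), w0
2. not (Dia (not p or q) implies Box Dia (not p or q)), w0
3. not Box (r or p), w0
4. Dia (not p or q), w0
5. not Box Dia (not p or q), w0
6. not (r or p), w1
7. not r, w1
8. not p, w1
9. not p or q, w2
10. q, w2
11. not Dia (not p or q), w3
12. not (not p or q), w3
13. p, w3
14. not q, w3
Accessibility: w0Rw0, w0Rw1, w0Rw2, w0Rw3, w1Rw1, w2Rw2, w3Rw3
Complete open branch: satisfiable in S4, hence also in K, T (this S4-model is also a K-model and a T-model).
S5-tableau for the formula:
1. not (Dia (not p or q) implies Box Dia (not p or q)) and not Box (r or p), w0
2. not (Dia (not p or q) implies Box Dia (not p or q)), w0
3. not Box (r or p), w0
4. Dia (not p or q), w0
5. not Box Dia (not p or q), w0
6. not (r or p), w1
7. not r, w1
8. not p, w1
9. not p or q, w2
10. q, w2
11. not Dia (not p or q), w3
12. not (not p or q), w0
13. p, w0
14. not q, w0
15. not (not p or q), w1
16. p, w1
17. not q, w1
Accessibility: w0Rw0, w0Rw1, w0Rw2, w0Rw3, w1Rw0, w1Rw1, w1Rw2, w1Rw3, w2Rw0, w2Rw1, w2Rw2, w2Rw3, w3Rw0, w3Rw1, w3Rw2, w3Rw3
Branch closes: p and not p both at w1.
Every branch closes (one shown): unsatisfiable in S5.

K, T, S4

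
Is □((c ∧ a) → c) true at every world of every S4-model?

Valid

Tableau for the negation ¬□((c ∧ a) → c):
1. ¬□((c ∧ a) → c), u
2. ¬((c ∧ a) → c), v
3. c ∧ a, v
4. ¬c, v
5. c, v
6. a, v
Accessibility: uRu, uRv, vRv
Branch closes: c and ¬c both at v.
Every branch of the negation's tableau closes; the branch above is one of them.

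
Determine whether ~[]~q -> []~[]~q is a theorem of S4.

No, not valid

Tableau for the negation ~(~[]~q -> []~[]~q):
1. ~(~[]~q -> []~[]~q), w0
2. ~[]~q, w0   [~->-rule on 1]
3. ~[]~[]~q, w0   [~->-rule on 1]
4. q, w1   [~[]-rule on 2: fresh world w1, w0Rw1]
5. []~q, w2   [~[]-rule on 3: fresh world w2, w0Rw2]
6. ~q, w2   [[]-rule on 5 via w2Rw2]
Accessibility: w0Rw0, w0Rw1, w0Rw2, w1Rw1, w2Rw2
The negation has an open branch (countermodel exists).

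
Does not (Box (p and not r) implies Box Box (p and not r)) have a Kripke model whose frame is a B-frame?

Satisfiable (open branch found)

1. not (Box (p and not r) implies Box Box (p and not r)), 0
2. Box (p and not r), 0
3. not Box Box (p and not r), 0
4. p and not r, 0
5. p, 0
6. not r, 0
7. not Box (p and not r), 1
8. p and not r, 1
9. p, 1
10. not r, 1
11. not (p and not r), 2
12. r, 2
Accessibility: 0R0, 0R1, 1R0, 1R1, 1R2, 2R1, 2R2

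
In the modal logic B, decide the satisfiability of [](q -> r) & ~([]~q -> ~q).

1. [](q -> r) & ~([]~q -> ~q), u
2. [](q -> r), u   [&-rule on 1]
3. ~([]~q -> ~q), u   [&-rule on 1]
4. []~q, u   [~->-rule on 3]
5. q, u   [~->-rule on 3]
6. q -> r, u   [[]-rule on 2 via uRu]
7. ~q, u   [[]-rule on 4 via uRu]
Accessibility: uRu
Branch closes: q and ~q both at u.
Every branch closes; the branch above is one of them.

Unsatisfiable (every branch closes)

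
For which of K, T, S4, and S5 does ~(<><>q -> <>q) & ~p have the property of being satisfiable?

K, T

S4-tableau for the formula:
1. ~(<><>q -> <>q) & ~p, u
2. ~(<><>q -> <>q), u   [&-rule on 1]
3. ~p, u   [&-rule on 1]
4. <><>q, u   [~->-rule on 2]
5. ~<>q, u   [~->-rule on 2]
6. ~q, u   [~<>-rule on 5 via uRu]
7. <>q, v   [<>-rule on 4: fresh world v, uRv]
8. ~q, v   [~<>-rule on 5 via uRv]
9. q, w   [<>-rule on 7: fresh world w, vRw]
10. ~q, w   [~<>-rule on 5 via uRw]
Accessibility: uRu, uRv, uRw, vRv, vRw, wRw
Branch closes: q and ~q both at w.
Every branch closes (one shown): unsatisfiable in S4, hence also in S5 (every S5-frame is an S4-frame).
T-tableau for the formula:
1. ~(<><>q -> <>q) & ~p, u
2. ~(<><>q -> <>q), u   [&-rule on 1]
3. ~p, u   [&-rule on 1]
4. <><>q, u   [~->-rule on 2]
5. ~<>q, u   [~->-rule on 2]
6. ~q, u   [~<>-rule on 5 via uRu]
7. <>q, v   [<>-rule on 4: fresh world v, uRv]
8. ~q, v   [~<>-rule on 5 via uRv]
9. q, w   [<>-rule on 7: fresh world w, vRw]
Accessibility: uRu, uRv, vRv, vRw, wRw
Complete open branch: satisfiable in T, hence also in K (this T-model is also a K-model).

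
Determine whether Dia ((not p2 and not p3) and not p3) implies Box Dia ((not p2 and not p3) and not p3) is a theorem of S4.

Tableau for the negation not (Dia ((not p2 and not p3) and not p3) implies Box Dia ((not p2 and not p3) and not p3)):
1. not (Dia ((not p2 and not p3) and not p3) implies Box Dia ((not p2 and not p3) and not p3)), 0
2. Dia ((not p2 and not p3) and not p3), 0   [neg-implies-rule on 1]
3. not Box Dia ((not p2 and not p3) and not p3), 0   [neg-implies-rule on 1]
4. (not p2 and not p3) and not p3, 1   [Dia-rule on 2: fresh world 1, 0R1]
5. not p2 and not p3, 1   [and-rule on 4]
6. not p3, 1   [and-rule on 4]
7. not p2, 1   [and-rule on 5]
8. not Dia ((not p2 and not p3) and not p3), 2   [neg-Box-rule on 3: fresh world 2, 0R2]
9. not ((not p2 and not p3) and not p3), 2   [neg-Dia-rule on 8 via 2R2]
10. p3, 2   [neg-and-rule on 9 (branches; this branch)]
Accessibility: 0R0, 0R1, 0R2, 1R1, 2R2
The negation has an open branch (countermodel exists).

Not valid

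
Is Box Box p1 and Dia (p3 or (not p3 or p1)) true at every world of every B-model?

Invalid (countermodel exists)

Tableau for the negation not (Box Box p1 and Dia (p3 or (not p3 or p1))):
1. not (Box Box p1 and Dia (p3 or (not p3 or p1))), 0
2. not Box Box p1, 0
3. not Box p1, 1
4. not p1, 2
Accessibility: 0R0, 0R1, 1R0, 1R1, 1R2, 2R1, 2R2
The negation has an open branch (countermodel exists).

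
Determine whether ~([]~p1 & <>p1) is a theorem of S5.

Valid in S5

Tableau for the negation []~p1 & <>p1:
1. []~p1 & <>p1, u
2. []~p1, u
3. <>p1, u
4. ~p1, u
5. p1, v
6. ~p1, v
Accessibility: uRu, uRv, vRu, vRv
Branch closes: p1 and ~p1 both at v.
Every branch of the negation's tableau closes; the branch above is one of them.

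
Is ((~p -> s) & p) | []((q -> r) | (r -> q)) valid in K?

Tableau for the negation ~(((~p -> s) & p) | []((q -> r) | (r -> q))):
1. ~(((~p -> s) & p) | []((q -> r) | (r -> q))), 0
2. ~((~p -> s) & p), 0
3. ~[]((q -> r) | (r -> q)), 0
4. ~(~p -> s), 0
5. ~p, 0
6. ~s, 0
7. ~((q -> r) | (r -> q)), 1
8. ~(q -> r), 1
9. ~(r -> q), 1
10. q, 1
11. ~r, 1
12. r, 1
13. ~q, 1
Accessibility: 0R1
Branch closes: r and ~r both at 1.
All branches of the negation close; one closing branch shown above.

Valid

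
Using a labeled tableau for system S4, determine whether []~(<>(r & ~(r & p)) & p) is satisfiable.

1. []~(<>(r & ~(r & p)) & p), w0
2. ~(<>(r & ~(r & p)) & p), w0
3. ~p, w0
Accessibility: w0Rw0

Satisfiable (open branch found)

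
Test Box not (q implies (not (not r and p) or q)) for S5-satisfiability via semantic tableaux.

1. Box not (q implies (not (not r and p) or q)), u
2. not (q implies (not (not r and p) or q)), u
3. q, u
4. not (not (not r and p) or q), u
5. not r and p, u
6. not q, u
Accessibility: uRu
Branch closes: q and not q both at u.
Every branch closes; the branch above is one of them.

No, unsatisfiable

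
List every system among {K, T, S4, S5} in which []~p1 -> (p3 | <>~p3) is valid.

T, S4, S5

T-tableau for the negation ~([]~p1 -> (p3 | <>~p3)):
1. ~([]~p1 -> (p3 | <>~p3)), w0
2. []~p1, w0
3. ~(p3 | <>~p3), w0
4. ~p3, w0
5. ~<>~p3, w0
6. ~p1, w0
7. p3, w0
Accessibility: w0Rw0
Branch closes: p3 and ~p3 both at w0.
Every branch closes (one shown): valid in T, hence also in S4, S5 (every theorem of T is a theorem of S4 and S5).
K-tableau for the negation ~([]~p1 -> (p3 | <>~p3)):
1. ~([]~p1 -> (p3 | <>~p3)), w0
2. []~p1, w0
3. ~(p3 | <>~p3), w0
4. ~p3, w0
5. ~<>~p3, w0
Complete open branch: countermodel on a K-frame, so not valid in K.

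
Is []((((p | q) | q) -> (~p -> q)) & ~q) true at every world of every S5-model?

Invalid (countermodel exists)

Tableau for the negation ~[]((((p | q) | q) -> (~p -> q)) & ~q):
1. ~[]((((p | q) | q) -> (~p -> q)) & ~q), w0
2. ~((((p | q) | q) -> (~p -> q)) & ~q), w1   [~[]-rule on 1: fresh world w1, w0Rw1]
3. q, w1   [~&-rule on 2 (branches; this branch)]
Accessibility: w0Rw0, w0Rw1, w1Rw0, w1Rw1
The negation has an open branch (countermodel exists).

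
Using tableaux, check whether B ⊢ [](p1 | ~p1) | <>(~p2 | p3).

Valid in B

Tableau for the negation ~([](p1 | ~p1) | <>(~p2 | p3)):
1. ~([](p1 | ~p1) | <>(~p2 | p3)), u
2. ~[](p1 | ~p1), u   [~|-rule on 1]
3. ~<>(~p2 | p3), u   [~|-rule on 1]
4. ~(~p2 | p3), u   [~<>-rule on 3 via uRu]
5. p2, u   [~|-rule on 4]
6. ~p3, u   [~|-rule on 4]
7. ~(p1 | ~p1), v   [~[]-rule on 2: fresh world v, uRv]
8. ~p1, v   [~|-rule on 7]
9. p1, v   [~|-rule on 7]
Accessibility: uRu, uRv, vRu, vRv
Branch closes: p1 and ~p1 both at v.
All branches of the negation close; one closing branch shown above.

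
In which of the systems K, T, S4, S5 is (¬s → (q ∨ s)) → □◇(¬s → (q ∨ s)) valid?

S5-tableau for the negation ¬((¬s → (q ∨ s)) → □◇(¬s → (q ∨ s))):
1. ¬((¬s → (q ∨ s)) → □◇(¬s → (q ∨ s))), u
2. ¬s → (q ∨ s), u
3. ¬□◇(¬s → (q ∨ s)), u
4. q ∨ s, u
5. q, u
6. ¬◇(¬s → (q ∨ s)), v
7. ¬(¬s → (q ∨ s)), u
8. ¬s, u
9. ¬(q ∨ s), u
10. ¬q, u
Accessibility: uRu, uRv, vRu, vRv
Branch closes: q and ¬q both at u.
Every branch closes (one shown): valid in S5.
S4-tableau for the negation ¬((¬s → (q ∨ s)) → □◇(¬s → (q ∨ s))):
1. ¬((¬s → (q ∨ s)) → □◇(¬s → (q ∨ s))), u
2. ¬s → (q ∨ s), u
3. ¬□◇(¬s → (q ∨ s)), u
4. q ∨ s, u
5. s, u
6. ¬◇(¬s → (q ∨ s)), v
7. ¬(¬s → (q ∨ s)), v
8. ¬s, v
9. ¬(q ∨ s), v
10. ¬q, v
Accessibility: uRu, uRv, vRv
Complete open branch: countermodel on an S4-frame, so not valid in S4, nor in K, T (the same frame is also a K-frame and a T-frame).

S5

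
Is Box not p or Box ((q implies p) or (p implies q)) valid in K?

Valid

Tableau for the negation not (Box not p or Box ((q implies p) or (p implies q))):
1. not (Box not p or Box ((q implies p) or (p implies q))), 0
2. not Box not p, 0
3. not Box ((q implies p) or (p implies q)), 0
4. p, 1
5. not ((q implies p) or (p implies q)), 2
6. not (q implies p), 2
7. not (p implies q), 2
8. q, 2
9. not p, 2
10. p, 2
11. not q, 2
Accessibility: 0R1, 0R2
Branch closes: p and not p both at 2.
All branches of the negation close; one closing branch shown above.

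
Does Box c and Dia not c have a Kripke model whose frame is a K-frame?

Unsatisfiable (every branch closes)

1. Box c and Dia not c, 0
2. Box c, 0   [and-rule on 1]
3. Dia not c, 0   [and-rule on 1]
4. not c, 1   [Dia-rule on 3: fresh world 1, 0R1]
5. c, 1   [Box-rule on 2 via 0R1]
Accessibility: 0R1
Branch closes: c and not c both at 1.
(One branch shown.) All branches close.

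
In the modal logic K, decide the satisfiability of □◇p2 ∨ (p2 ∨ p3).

Satisfiable

1. □◇p2 ∨ (p2 ∨ p3), 0
2. p2 ∨ p3, 0
3. p3, 0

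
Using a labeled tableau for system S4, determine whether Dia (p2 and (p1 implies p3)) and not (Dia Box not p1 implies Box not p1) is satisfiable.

1. Dia (p2 and (p1 implies p3)) and not (Dia Box not p1 implies Box not p1), 0
2. Dia (p2 and (p1 implies p3)), 0
3. not (Dia Box not p1 implies Box not p1), 0
4. Dia Box not p1, 0
5. not Box not p1, 0
6. p2 and (p1 implies p3), 1
7. p2, 1
8. p1 implies p3, 1
9. p3, 1
10. Box not p1, 2
11. not p1, 2
12. p1, 3
Accessibility: 0R0, 0R1, 0R2, 0R3, 1R1, 2R2, 3R3

Satisfiable (open branch found)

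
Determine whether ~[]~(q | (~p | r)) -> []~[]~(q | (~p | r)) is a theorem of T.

Tableau for the negation ~(~[]~(q | (~p | r)) -> []~[]~(q | (~p | r))):
1. ~(~[]~(q | (~p | r)) -> []~[]~(q | (~p | r))), u
2. ~[]~(q | (~p | r)), u
3. ~[]~[]~(q | (~p | r)), u
4. q | (~p | r), v
5. ~p | r, v
6. r, v
7. []~(q | (~p | r)), w
8. ~(q | (~p | r)), w
9. ~q, w
10. ~(~p | r), w
11. p, w
12. ~r, w
Accessibility: uRu, uRv, uRw, vRv, wRw
The negation has an open branch (countermodel exists).

Not valid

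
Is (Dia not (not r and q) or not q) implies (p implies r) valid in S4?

Tableau for the negation not ((Dia not (not r and q) or not q) implies (p implies r)):
1. not ((Dia not (not r and q) or not q) implies (p implies r)), 0
2. Dia not (not r and q) or not q, 0   [neg-implies-rule on 1]
3. not (p implies r), 0   [neg-implies-rule on 1]
4. p, 0   [neg-implies-rule on 3]
5. not r, 0   [neg-implies-rule on 3]
6. not q, 0   [or-rule on 2 (branches; this branch)]
Accessibility: 0R0
The negation has an open branch (countermodel exists).

No, not valid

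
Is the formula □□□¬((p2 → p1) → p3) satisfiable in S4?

1. □□□¬((p2 → p1) → p3), w0
2. □□¬((p2 → p1) → p3), w0
3. □¬((p2 → p1) → p3), w0
4. ¬((p2 → p1) → p3), w0
5. p2 → p1, w0
6. ¬p3, w0
7. p1, w0
Accessibility: w0Rw0

Satisfiable (open branch found)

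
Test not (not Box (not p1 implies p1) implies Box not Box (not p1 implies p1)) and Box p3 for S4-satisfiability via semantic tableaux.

Satisfiable

1. not (not Box (not p1 implies p1) implies Box not Box (not p1 implies p1)) and Box p3, w0
2. not (not Box (not p1 implies p1) implies Box not Box (not p1 implies p1)), w0
3. Box p3, w0
4. not Box (not p1 implies p1), w0
5. not Box not Box (not p1 implies p1), w0
6. p3, w0
7. not (not p1 implies p1), w1
8. not p1, w1
9. p3, w1
10. Box (not p1 implies p1), w2
11. p3, w2
12. not p1 implies p1, w2
13. p1, w2
Accessibility: w0Rw0, w0Rw1, w0Rw2, w1Rw1, w2Rw2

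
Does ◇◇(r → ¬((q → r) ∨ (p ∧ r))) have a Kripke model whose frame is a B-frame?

Satisfiable

1. ◇◇(r → ¬((q → r) ∨ (p ∧ r))), 0
2. ◇(r → ¬((q → r) ∨ (p ∧ r))), 1
3. r → ¬((q → r) ∨ (p ∧ r)), 2
4. ¬((q → r) ∨ (p ∧ r)), 2
5. ¬(q → r), 2
6. ¬(p ∧ r), 2
7. q, 2
8. ¬r, 2
Accessibility: 0R0, 0R1, 1R0, 1R1, 1R2, 2R1, 2R2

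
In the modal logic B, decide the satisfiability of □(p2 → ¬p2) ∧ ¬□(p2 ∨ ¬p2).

Unsatisfiable (every branch closes)

1. □(p2 → ¬p2) ∧ ¬□(p2 ∨ ¬p2), w0
2. □(p2 → ¬p2), w0
3. ¬□(p2 ∨ ¬p2), w0
4. p2 → ¬p2, w0
5. ¬p2, w0
6. ¬(p2 ∨ ¬p2), w1
7. ¬p2, w1
8. p2, w1
Accessibility: w0Rw0, w0Rw1, w1Rw0, w1Rw1
Branch closes: p2 and ¬p2 both at w1.
(One branch shown.) All branches close.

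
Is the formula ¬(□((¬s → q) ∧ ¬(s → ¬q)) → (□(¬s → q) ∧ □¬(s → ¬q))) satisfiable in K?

No, unsatisfiable

1. ¬(□((¬s → q) ∧ ¬(s → ¬q)) → (□(¬s → q) ∧ □¬(s → ¬q))), w0
2. □((¬s → q) ∧ ¬(s → ¬q)), w0
3. ¬(□(¬s → q) ∧ □¬(s → ¬q)), w0
4. ¬□¬(s → ¬q), w0
5. s → ¬q, w1
6. (¬s → q) ∧ ¬(s → ¬q), w1
7. ¬s → q, w1
8. ¬(s → ¬q), w1
9. s, w1
10. q, w1
11. ¬q, w1
Accessibility: w0Rw1
Branch closes: q and ¬q both at w1.
All branches of the tableau close; one closing branch shown above.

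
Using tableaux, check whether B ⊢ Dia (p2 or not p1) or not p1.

Invalid (countermodel exists)

Tableau for the negation not (Dia (p2 or not p1) or not p1):
1. not (Dia (p2 or not p1) or not p1), 0
2. not Dia (p2 or not p1), 0
3. p1, 0
4. not (p2 or not p1), 0
5. not p2, 0
Accessibility: 0R0
The negation has an open branch (countermodel exists).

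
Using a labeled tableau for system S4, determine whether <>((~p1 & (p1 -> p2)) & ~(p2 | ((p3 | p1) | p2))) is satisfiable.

Yes, satisfiable

1. <>((~p1 & (p1 -> p2)) & ~(p2 | ((p3 | p1) | p2))), w0
2. (~p1 & (p1 -> p2)) & ~(p2 | ((p3 | p1) | p2)), w1
3. ~p1 & (p1 -> p2), w1
4. ~(p2 | ((p3 | p1) | p2)), w1
5. ~p1, w1
6. p1 -> p2, w1
7. ~p2, w1
8. ~((p3 | p1) | p2), w1
9. ~(p3 | p1), w1
10. ~p3, w1
Accessibility: w0Rw0, w0Rw1, w1Rw1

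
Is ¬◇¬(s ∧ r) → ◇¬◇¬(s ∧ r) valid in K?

Not valid

Tableau for the negation ¬(¬◇¬(s ∧ r) → ◇¬◇¬(s ∧ r)):
1. ¬(¬◇¬(s ∧ r) → ◇¬◇¬(s ∧ r)), w0
2. ¬◇¬(s ∧ r), w0
3. ¬◇¬◇¬(s ∧ r), w0
The negation has an open branch (countermodel exists).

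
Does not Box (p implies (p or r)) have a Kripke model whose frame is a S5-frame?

1. not Box (p implies (p or r)), u
2. not (p implies (p or r)), v
3. p, v
4. not (p or r), v
5. not p, v
6. not r, v
Accessibility: uRu, uRv, vRu, vRv
Branch closes: p and not p both at v.
Every branch closes; the branch above is one of them.

No, unsatisfiable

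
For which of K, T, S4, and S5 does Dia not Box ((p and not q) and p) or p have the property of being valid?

K-tableau for the negation not (Dia not Box ((p and not q) and p) or p):
1. not (Dia not Box ((p and not q) and p) or p), 0
2. not Dia not Box ((p and not q) and p), 0
3. not p, 0
Complete open branch: countermodel on a K-frame, so not valid in K.
T-tableau for the negation not (Dia not Box ((p and not q) and p) or p):
1. not (Dia not Box ((p and not q) and p) or p), 0
2. not Dia not Box ((p and not q) and p), 0
3. not p, 0
4. Box ((p and not q) and p), 0
5. (p and not q) and p, 0
6. p and not q, 0
7. p, 0
Accessibility: 0R0
Branch closes: p and not p both at 0.
Every branch closes (one shown): valid in T, hence also in S4, S5 (every theorem of T is a theorem of S4 and S5).

T, S4, S5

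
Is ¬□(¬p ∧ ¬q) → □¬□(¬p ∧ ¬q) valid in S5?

Valid in S5

Tableau for the negation ¬(¬□(¬p ∧ ¬q) → □¬□(¬p ∧ ¬q)):
1. ¬(¬□(¬p ∧ ¬q) → □¬□(¬p ∧ ¬q)), w0
2. ¬□(¬p ∧ ¬q), w0
3. ¬□¬□(¬p ∧ ¬q), w0
4. ¬(¬p ∧ ¬q), w1
5. q, w1
6. □(¬p ∧ ¬q), w2
7. ¬p ∧ ¬q, w0
8. ¬p, w0
9. ¬q, w0
10. ¬p ∧ ¬q, w1
11. ¬p, w1
12. ¬q, w1
Accessibility: w0Rw0, w0Rw1, w0Rw2, w1Rw0, w1Rw1, w1Rw2, w2Rw0, w2Rw1, w2Rw2
Branch closes: q and ¬q both at w1.
All branches of the negation close; one closing branch shown above.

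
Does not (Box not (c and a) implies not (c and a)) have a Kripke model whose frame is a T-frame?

Unsatisfiable (every branch closes)

1. not (Box not (c and a) implies not (c and a)), w0
2. Box not (c and a), w0   [neg-implies-rule on 1]
3. c and a, w0   [neg-implies-rule on 1]
4. c, w0   [and-rule on 3]
5. a, w0   [and-rule on 3]
6. not (c and a), w0   [Box-rule on 2 via w0Rw0]
7. not a, w0   [neg-and-rule on 6 (branches; this branch)]
Accessibility: w0Rw0
Branch closes: a and not a both at w0.
All branches of the tableau close; one closing branch shown above.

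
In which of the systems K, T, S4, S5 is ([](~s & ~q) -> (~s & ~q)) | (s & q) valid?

T, S4, S5

K-tableau for the negation ~(([](~s & ~q) -> (~s & ~q)) | (s & q)):
1. ~(([](~s & ~q) -> (~s & ~q)) | (s & q)), u
2. ~([](~s & ~q) -> (~s & ~q)), u   [~|-rule on 1]
3. ~(s & q), u   [~|-rule on 1]
4. [](~s & ~q), u   [~->-rule on 2]
5. ~(~s & ~q), u   [~->-rule on 2]
6. ~q, u   [~&-rule on 3 (branches; this branch)]
7. s, u   [~&-rule on 5 (branches; this branch)]
Complete open branch: countermodel on a K-frame, so not valid in K.
T-tableau for the negation ~(([](~s & ~q) -> (~s & ~q)) | (s & q)):
1. ~(([](~s & ~q) -> (~s & ~q)) | (s & q)), u
2. ~([](~s & ~q) -> (~s & ~q)), u   [~|-rule on 1]
3. ~(s & q), u   [~|-rule on 1]
4. [](~s & ~q), u   [~->-rule on 2]
5. ~(~s & ~q), u   [~->-rule on 2]
6. ~s & ~q, u   [[]-rule on 4 via uRu]
7. ~s, u   [&-rule on 6]
8. ~q, u   [&-rule on 6]
9. q, u   [~&-rule on 5 (branches; this branch)]
Accessibility: uRu
Branch closes: q and ~q both at u.
Every branch closes (one shown): valid in T, hence also in S4, S5 (every theorem of T is a theorem of S4 and S5).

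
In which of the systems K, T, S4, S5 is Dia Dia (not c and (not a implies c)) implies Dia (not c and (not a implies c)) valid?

S4, S5

T-tableau for the negation not (Dia Dia (not c and (not a implies c)) implies Dia (not c and (not a implies c))):
1. not (Dia Dia (not c and (not a implies c)) implies Dia (not c and (not a implies c))), u
2. Dia Dia (not c and (not a implies c)), u
3. not Dia (not c and (not a implies c)), u
4. not (not c and (not a implies c)), u
5. not (not a implies c), u
6. not a, u
7. not c, u
8. Dia (not c and (not a implies c)), v
9. not (not c and (not a implies c)), v
10. not (not a implies c), v
11. not a, v
12. not c, v
13. not c and (not a implies c), w
14. not c, w
15. not a implies c, w
16. a, w
Accessibility: uRu, uRv, vRv, vRw, wRw
Complete open branch: countermodel on a T-frame, so not valid in T, nor in K (the same frame is also a K-frame).
S4-tableau for the negation not (Dia Dia (not c and (not a implies c)) implies Dia (not c and (not a implies c))):
1. not (Dia Dia (not c and (not a implies c)) implies Dia (not c and (not a implies c))), u
2. Dia Dia (not c and (not a implies c)), u
3. not Dia (not c and (not a implies c)), u
4. not (not c and (not a implies c)), u
5. not (not a implies c), u
6. not a, u
7. not c, u
8. Dia (not c and (not a implies c)), v
9. not (not c and (not a implies c)), v
10. not (not a implies c), v
11. not a, v
12. not c, v
13. not c and (not a implies c), w
14. not c, w
15. not a implies c, w
16. not (not c and (not a implies c)), w
17. a, w
18. not (not a implies c), w
19. not a, w
Accessibility: uRu, uRv, uRw, vRv, vRw, wRw
Branch closes: a and not a both at w.
Every branch closes (one shown): valid in S4, hence also in S5 (every theorem of S4 is a theorem of S5).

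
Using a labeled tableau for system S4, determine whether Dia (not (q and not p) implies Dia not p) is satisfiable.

Satisfiable (open branch found)

1. Dia (not (q and not p) implies Dia not p), u
2. not (q and not p) implies Dia not p, v
3. Dia not p, v
4. not p, w
Accessibility: uRu, uRv, uRw, vRv, vRw, wRw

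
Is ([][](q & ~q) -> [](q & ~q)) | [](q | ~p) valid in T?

Tableau for the negation ~(([][](q & ~q) -> [](q & ~q)) | [](q | ~p)):
1. ~(([][](q & ~q) -> [](q & ~q)) | [](q | ~p)), w0
2. ~([][](q & ~q) -> [](q & ~q)), w0   [~|-rule on 1]
3. ~[](q | ~p), w0   [~|-rule on 1]
4. [][](q & ~q), w0   [~->-rule on 2]
5. ~[](q & ~q), w0   [~->-rule on 2]
6. [](q & ~q), w0   [[]-rule on 4 via w0Rw0]
7. q & ~q, w0   [[]-rule on 6 via w0Rw0]
8. q, w0   [&-rule on 7]
9. ~q, w0   [&-rule on 7]
Accessibility: w0Rw0
Branch closes: q and ~q both at w0.
Every branch of the negation's tableau closes; the branch above is one of them.

Yes, valid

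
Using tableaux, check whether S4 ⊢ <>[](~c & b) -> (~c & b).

Invalid (countermodel exists)

Tableau for the negation ~(<>[](~c & b) -> (~c & b)):
1. ~(<>[](~c & b) -> (~c & b)), 0
2. <>[](~c & b), 0
3. ~(~c & b), 0
4. ~b, 0
5. [](~c & b), 1
6. ~c & b, 1
7. ~c, 1
8. b, 1
Accessibility: 0R0, 0R1, 1R1
The negation has an open branch (countermodel exists).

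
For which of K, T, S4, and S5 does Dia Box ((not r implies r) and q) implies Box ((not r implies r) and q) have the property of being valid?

S4-tableau for the negation not (Dia Box ((not r implies r) and q) implies Box ((not r implies r) and q)):
1. not (Dia Box ((not r implies r) and q) implies Box ((not r implies r) and q)), u
2. Dia Box ((not r implies r) and q), u
3. not Box ((not r implies r) and q), u
4. Box ((not r implies r) and q), v
5. (not r implies r) and q, v
6. not r implies r, v
7. q, v
8. r, v
9. not ((not r implies r) and q), w
10. not q, w
Accessibility: uRu, uRv, uRw, vRv, wRw
Complete open branch: countermodel on an S4-frame, so not valid in S4, nor in K, T (the same frame is also a K-frame and a T-frame).
S5-tableau for the negation not (Dia Box ((not r implies r) and q) implies Box ((not r implies r) and q)):
1. not (Dia Box ((not r implies r) and q) implies Box ((not r implies r) and q)), u
2. Dia Box ((not r implies r) and q), u
3. not Box ((not r implies r) and q), u
4. Box ((not r implies r) and q), v
5. (not r implies r) and q, u
6. not r implies r, u
7. q, u
8. (not r implies r) and q, v
9. not r implies r, v
10. q, v
11. r, u
12. r, v
13. not ((not r implies r) and q), w
14. (not r implies r) and q, w
15. not r implies r, w
16. q, w
17. not (not r implies r), w
18. not r, w
19. r, w
Accessibility: uRu, uRv, uRw, vRu, vRv, vRw, wRu, wRv, wRw
Branch closes: r and not r both at w.
Every branch closes (one shown): valid in S5.

S5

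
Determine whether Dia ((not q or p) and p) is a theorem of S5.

Invalid (countermodel exists)

Tableau for the negation not Dia ((not q or p) and p):
1. not Dia ((not q or p) and p), u
2. not ((not q or p) and p), u   [neg-Dia-rule on 1 via uRu]
3. not p, u   [neg-and-rule on 2 (branches; this branch)]
Accessibility: uRu
The negation has an open branch (countermodel exists).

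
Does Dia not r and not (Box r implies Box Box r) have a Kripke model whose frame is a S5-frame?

1. Dia not r and not (Box r implies Box Box r), u
2. Dia not r, u
3. not (Box r implies Box Box r), u
4. Box r, u
5. not Box Box r, u
6. r, u
7. not r, v
8. r, v
Accessibility: uRu, uRv, vRu, vRv
Branch closes: r and not r both at v.
All branches of the tableau close; one closing branch shown above.

No, unsatisfiable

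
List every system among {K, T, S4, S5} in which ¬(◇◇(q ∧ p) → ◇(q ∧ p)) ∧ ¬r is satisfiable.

K, T

S4-tableau for the formula:
1. ¬(◇◇(q ∧ p) → ◇(q ∧ p)) ∧ ¬r, u
2. ¬(◇◇(q ∧ p) → ◇(q ∧ p)), u
3. ¬r, u
4. ◇◇(q ∧ p), u
5. ¬◇(q ∧ p), u
6. ¬(q ∧ p), u
7. ¬p, u
8. ◇(q ∧ p), v
9. ¬(q ∧ p), v
10. ¬p, v
11. q ∧ p, w
12. q, w
13. p, w
14. ¬(q ∧ p), w
15. ¬p, w
Accessibility: uRu, uRv, uRw, vRv, vRw, wRw
Branch closes: p and ¬p both at w.
Every branch closes (one shown): unsatisfiable in S4, hence also in S5 (every S5-frame is an S4-frame).
T-tableau for the formula:
1. ¬(◇◇(q ∧ p) → ◇(q ∧ p)) ∧ ¬r, u
2. ¬(◇◇(q ∧ p) → ◇(q ∧ p)), u
3. ¬r, u
4. ◇◇(q ∧ p), u
5. ¬◇(q ∧ p), u
6. ¬(q ∧ p), u
7. ¬p, u
8. ◇(q ∧ p), v
9. ¬(q ∧ p), v
10. ¬p, v
11. q ∧ p, w
12. q, w
13. p, w
Accessibility: uRu, uRv, vRv, vRw, wRw
Complete open branch: satisfiable in T, hence also in K (this T-model is also a K-model).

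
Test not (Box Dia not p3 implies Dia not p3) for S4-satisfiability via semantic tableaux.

Unsatisfiable

1. not (Box Dia not p3 implies Dia not p3), u
2. Box Dia not p3, u
3. not Dia not p3, u
4. Dia not p3, u
5. p3, u
6. not p3, v
7. Dia not p3, v
8. p3, v
Accessibility: uRu, uRv, vRv
Branch closes: p3 and not p3 both at v.
(One branch shown.) All branches close.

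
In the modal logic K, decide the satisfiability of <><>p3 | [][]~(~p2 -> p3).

Satisfiable (open branch found)

1. <><>p3 | [][]~(~p2 -> p3), u
2. [][]~(~p2 -> p3), u   [|-rule on 1 (branches; this branch)]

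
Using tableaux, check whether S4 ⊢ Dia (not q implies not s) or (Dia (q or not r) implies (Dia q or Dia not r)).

Tableau for the negation not (Dia (not q implies not s) or (Dia (q or not r) implies (Dia q or Dia not r))):
1. not (Dia (not q implies not s) or (Dia (q or not r) implies (Dia q or Dia not r))), w0
2. not Dia (not q implies not s), w0
3. not (Dia (q or not r) implies (Dia q or Dia not r)), w0
4. Dia (q or not r), w0
5. not (Dia q or Dia not r), w0
6. not Dia q, w0
7. not Dia not r, w0
8. not (not q implies not s), w0
9. not q, w0
10. s, w0
11. r, w0
12. q or not r, w1
13. not (not q implies not s), w1
14. not q, w1
15. s, w1
16. r, w1
17. not r, w1
Accessibility: w0Rw0, w0Rw1, w1Rw1
Branch closes: r and not r both at w1.
Every branch of the negation's tableau closes; the branch above is one of them.

Valid in S4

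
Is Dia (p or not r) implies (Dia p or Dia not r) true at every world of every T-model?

Valid in T

Tableau for the negation not (Dia (p or not r) implies (Dia p or Dia not r)):
1. not (Dia (p or not r) implies (Dia p or Dia not r)), u
2. Dia (p or not r), u
3. not (Dia p or Dia not r), u
4. not Dia p, u
5. not Dia not r, u
6. not p, u
7. r, u
8. p or not r, v
9. not p, v
10. r, v
11. not r, v
Accessibility: uRu, uRv, vRv
Branch closes: r and not r both at v.
All branches of the negation close; one closing branch shown above.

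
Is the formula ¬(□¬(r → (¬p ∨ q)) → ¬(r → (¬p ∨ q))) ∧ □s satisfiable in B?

Unsatisfiable (every branch closes)

1. ¬(□¬(r → (¬p ∨ q)) → ¬(r → (¬p ∨ q))) ∧ □s, u
2. ¬(□¬(r → (¬p ∨ q)) → ¬(r → (¬p ∨ q))), u
3. □s, u
4. □¬(r → (¬p ∨ q)), u
5. r → (¬p ∨ q), u
6. s, u
7. ¬(r → (¬p ∨ q)), u
8. r, u
9. ¬(¬p ∨ q), u
10. p, u
11. ¬q, u
12. ¬p ∨ q, u
13. q, u
Accessibility: uRu
Branch closes: q and ¬q both at u.
All branches of the tableau close; one closing branch shown above.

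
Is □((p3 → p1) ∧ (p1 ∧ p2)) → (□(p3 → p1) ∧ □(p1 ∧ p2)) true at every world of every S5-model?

Valid in S5

Tableau for the negation ¬(□((p3 → p1) ∧ (p1 ∧ p2)) → (□(p3 → p1) ∧ □(p1 ∧ p2))):
1. ¬(□((p3 → p1) ∧ (p1 ∧ p2)) → (□(p3 → p1) ∧ □(p1 ∧ p2))), w0
2. □((p3 → p1) ∧ (p1 ∧ p2)), w0
3. ¬(□(p3 → p1) ∧ □(p1 ∧ p2)), w0
4. (p3 → p1) ∧ (p1 ∧ p2), w0
5. p3 → p1, w0
6. p1 ∧ p2, w0
7. p1, w0
8. p2, w0
9. ¬□(p1 ∧ p2), w0
10. ¬(p1 ∧ p2), w1
11. (p3 → p1) ∧ (p1 ∧ p2), w1
12. p3 → p1, w1
13. p1 ∧ p2, w1
14. p1, w1
15. p2, w1
16. ¬p2, w1
Accessibility: w0Rw0, w0Rw1, w1Rw0, w1Rw1
Branch closes: p2 and ¬p2 both at w1.
Every branch of the negation's tableau closes; the branch above is one of them.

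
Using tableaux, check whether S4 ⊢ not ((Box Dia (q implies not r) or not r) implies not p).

Tableau for the negation (Box Dia (q implies not r) or not r) implies not p:
1. (Box Dia (q implies not r) or not r) implies not p, 0
2. not p, 0
Accessibility: 0R0
The negation has an open branch (countermodel exists).

No, not valid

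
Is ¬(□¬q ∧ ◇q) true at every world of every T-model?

Tableau for the negation □¬q ∧ ◇q:
1. □¬q ∧ ◇q, w0
2. □¬q, w0
3. ◇q, w0
4. ¬q, w0
5. q, w1
6. ¬q, w1
Accessibility: w0Rw0, w0Rw1, w1Rw1
Branch closes: q and ¬q both at w1.
All branches of the negation close; one closing branch shown above.

Valid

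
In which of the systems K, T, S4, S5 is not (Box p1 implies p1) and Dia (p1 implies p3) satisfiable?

K-tableau for the formula:
1. not (Box p1 implies p1) and Dia (p1 implies p3), u
2. not (Box p1 implies p1), u
3. Dia (p1 implies p3), u
4. Box p1, u
5. not p1, u
6. p1 implies p3, v
7. p1, v
8. p3, v
Accessibility: uRv
Complete open branch: satisfiable in K.
T-tableau for the formula:
1. not (Box p1 implies p1) and Dia (p1 implies p3), u
2. not (Box p1 implies p1), u
3. Dia (p1 implies p3), u
4. Box p1, u
5. not p1, u
6. p1, u
Accessibility: uRu
Branch closes: p1 and not p1 both at u.
Every branch closes (one shown): unsatisfiable in T, hence also in S4, S5 (every S4/S5-frame is a T-frame).

K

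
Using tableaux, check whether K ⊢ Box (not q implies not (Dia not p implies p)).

Tableau for the negation not Box (not q implies not (Dia not p implies p)):
1. not Box (not q implies not (Dia not p implies p)), u
2. not (not q implies not (Dia not p implies p)), v   [neg-Box-rule on 1: fresh world v, uRv]
3. not q, v   [neg-implies-rule on 2]
4. Dia not p implies p, v   [neg-implies-rule on 2]
5. p, v   [implies-rule on 4 (branches; this branch)]
Accessibility: uRv
The negation has an open branch (countermodel exists).

No, not valid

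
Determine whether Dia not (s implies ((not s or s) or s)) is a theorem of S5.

Not valid

Tableau for the negation not Dia not (s implies ((not s or s) or s)):
1. not Dia not (s implies ((not s or s) or s)), w0
2. s implies ((not s or s) or s), w0
3. (not s or s) or s, w0
4. s, w0
Accessibility: w0Rw0
The negation has an open branch (countermodel exists).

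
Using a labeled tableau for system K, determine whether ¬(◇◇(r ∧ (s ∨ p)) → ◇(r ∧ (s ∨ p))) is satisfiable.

1. ¬(◇◇(r ∧ (s ∨ p)) → ◇(r ∧ (s ∨ p))), u
2. ◇◇(r ∧ (s ∨ p)), u
3. ¬◇(r ∧ (s ∨ p)), u
4. ◇(r ∧ (s ∨ p)), v
5. ¬(r ∧ (s ∨ p)), v
6. ¬(s ∨ p), v
7. ¬s, v
8. ¬p, v
9. r ∧ (s ∨ p), w
10. r, w
11. s ∨ p, w
12. p, w
Accessibility: uRv, vRw

Yes, satisfiable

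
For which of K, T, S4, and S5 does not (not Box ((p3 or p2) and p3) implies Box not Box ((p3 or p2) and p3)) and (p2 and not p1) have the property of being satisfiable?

K, T, S4

S4-tableau for the formula:
1. not (not Box ((p3 or p2) and p3) implies Box not Box ((p3 or p2) and p3)) and (p2 and not p1), u
2. not (not Box ((p3 or p2) and p3) implies Box not Box ((p3 or p2) and p3)), u   [and-rule on 1]
3. p2 and not p1, u   [and-rule on 1]
4. not Box ((p3 or p2) and p3), u   [neg-implies-rule on 2]
5. not Box not Box ((p3 or p2) and p3), u   [neg-implies-rule on 2]
6. p2, u   [and-rule on 3]
7. not p1, u   [and-rule on 3]
8. not ((p3 or p2) and p3), v   [neg-Box-rule on 4: fresh world v, uRv]
9. not p3, v   [neg-and-rule on 8 (branches; this branch)]
10. Box ((p3 or p2) and p3), w   [neg-Box-rule on 5: fresh world w, uRw]
11. (p3 or p2) and p3, w   [Box-rule on 10 via wRw]
12. p3 or p2, w   [and-rule on 11]
13. p3, w   [and-rule on 11]
14. p2, w   [or-rule on 12 (branches; this branch)]
Accessibility: uRu, uRv, uRw, vRv, wRw
Complete open branch: satisfiable in S4, hence also in K, T (this S4-model is also a K-model and a T-model).
S5-tableau for the formula:
1. not (not Box ((p3 or p2) and p3) implies Box not Box ((p3 or p2) and p3)) and (p2 and not p1), u
2. not (not Box ((p3 or p2) and p3) implies Box not Box ((p3 or p2) and p3)), u   [and-rule on 1]
3. p2 and not p1, u   [and-rule on 1]
4. not Box ((p3 or p2) and p3), u   [neg-implies-rule on 2]
5. not Box not Box ((p3 or p2) and p3), u   [neg-implies-rule on 2]
6. p2, u   [and-rule on 3]
7. not p1, u   [and-rule on 3]
8. not ((p3 or p2) and p3), v   [neg-Box-rule on 4: fresh world v, uRv]
9. not (p3 or p2), v   [neg-and-rule on 8 (branches; this branch)]
10. not p3, v   [neg-or-rule on 9]
11. not p2, v   [neg-or-rule on 9]
12. Box ((p3 or p2) and p3), w   [neg-Box-rule on 5: fresh world w, uRw]
13. (p3 or p2) and p3, u   [Box-rule on 12 via wRu]
14. p3 or p2, u   [and-rule on 13]
15. p3, u   [and-rule on 13]
16. (p3 or p2) and p3, v   [Box-rule on 12 via wRv]
17. p3 or p2, v   [and-rule on 16]
18. p3, v   [and-rule on 16]
Accessibility: uRu, uRv, uRw, vRu, vRv, vRw, wRu, wRv, wRw
Branch closes: p3 and not p3 both at v.
Every branch closes (one shown): unsatisfiable in S5.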